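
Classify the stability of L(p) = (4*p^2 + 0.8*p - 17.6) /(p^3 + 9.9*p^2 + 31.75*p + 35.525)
Denominator: p^3 + 9.9*p^2 + 31.75*p + 35.525 = (p + 4.9)(p^2 + 5*p + 7.25). Poles: -2.5 + 1j, -2.5 - 1j, -4.9. Stable (all poles in LHP)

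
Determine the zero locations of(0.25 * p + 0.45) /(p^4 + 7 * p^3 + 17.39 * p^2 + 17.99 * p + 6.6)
Set numerator = 0: 0.25*p + 0.45 = 0 → Zeros: -1.8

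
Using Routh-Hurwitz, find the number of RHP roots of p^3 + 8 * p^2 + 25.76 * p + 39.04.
Routh array:
p^3: [1, 25.76]; p^2: [8, 39.04]; p^1: [20.88]; p^0: [39.04]
First column: [1, 8, 20.88, 39.04]. Sign changes = RHP roots = 0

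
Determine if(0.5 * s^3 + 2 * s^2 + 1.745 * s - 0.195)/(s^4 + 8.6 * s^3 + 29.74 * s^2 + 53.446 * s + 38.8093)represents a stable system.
Denominator: s^4 + 8.6*s^3 + 29.74*s^2 + 53.446*s + 38.8093 = (s + 3.7)(s + 1.7)(s^2 + 3.2*s + 6.17). Poles: -1.6 + 1.9j, -1.6 - 1.9j, -1.7, -3.7. All Re(p)<0: Yes (stable)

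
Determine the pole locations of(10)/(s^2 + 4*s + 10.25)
Set denominator = 0: s^2 + 4*s + 10.25 = 0 → Poles: -2 + 2.5j, -2 - 2.5j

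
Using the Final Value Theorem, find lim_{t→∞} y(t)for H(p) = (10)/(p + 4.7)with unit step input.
FVT: lim_{t→∞} y(t) = lim_{p→0} p*Y(p) where Y(p) = H(p)/p.
= lim_{p→0} H(p) = H(0) = num(0)/den(0) = 10/4.7 = 2.128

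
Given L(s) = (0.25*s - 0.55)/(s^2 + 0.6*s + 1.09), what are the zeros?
Set numerator = 0: 0.25*s - 0.55 = 0 → Zeros: 2.2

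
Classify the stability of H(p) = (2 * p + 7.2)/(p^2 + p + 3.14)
Denominator: p^2 + p + 3.14. Poles: -0.5 + 1.7j, -0.5 - 1.7j. Stable (all poles in LHP)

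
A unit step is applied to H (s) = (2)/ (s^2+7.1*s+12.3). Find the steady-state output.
FVT: lim_{t→∞} y(t) = lim_{s→0} s*Y(s) where Y(s) = H(s)/s.
= lim_{s→0} H(s) = H(0) = num(0)/den(0) = 2/12.3 = 0.1626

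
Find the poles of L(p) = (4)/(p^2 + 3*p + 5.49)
Set denominator = 0: p^2 + 3*p + 5.49 = 0 → Poles: -1.5 + 1.8j, -1.5 - 1.8j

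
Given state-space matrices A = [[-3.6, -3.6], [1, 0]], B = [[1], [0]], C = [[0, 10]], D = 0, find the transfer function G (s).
G(s) = C(sI - A)⁻¹B + D.
Characteristic polynomial det(sI - A) = s^2 + 3.6*s + 3.6.
Numerator from C·adj(sI-A)·B + D·det(sI-A) = 10.
G(s) = (10)/(s^2 + 3.6*s + 3.6)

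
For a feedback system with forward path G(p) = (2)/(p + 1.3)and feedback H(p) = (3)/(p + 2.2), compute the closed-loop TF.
Closed-loop T = G/(1+GH).
Numerator: G_num * H_den = 2*p + 4.4.
Denominator: G_den * H_den + G_num * H_num = (p^2 + 3.5*p + 2.86) + (6) = p^2 + 3.5*p + 8.86.
T(p) = (2*p + 4.4)/(p^2 + 3.5*p + 8.86)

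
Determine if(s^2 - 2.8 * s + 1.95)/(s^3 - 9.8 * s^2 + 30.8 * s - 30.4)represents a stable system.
Denominator: s^3 - 9.8*s^2 + 30.8*s - 30.4 = (s - 2)(s - 4)(s - 3.8). Poles: 2, 3.8, 4. All Re(p)<0: No (unstable)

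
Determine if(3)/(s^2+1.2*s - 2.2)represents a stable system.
Denominator: s^2 + 1.2*s - 2.2 = (s - 1)(s + 2.2). Poles: -2.2, 1. All Re(p)<0: No (unstable)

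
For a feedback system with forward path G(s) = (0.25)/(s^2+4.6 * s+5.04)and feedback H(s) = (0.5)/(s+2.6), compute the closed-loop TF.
Closed-loop T = G/(1+GH).
Numerator: G_num * H_den = 0.25*s + 0.65.
Denominator: G_den * H_den + G_num * H_num = (s^3 + 7.2*s^2 + 17*s + 13.104) + (0.125) = s^3 + 7.2*s^2 + 17*s + 13.229.
T(s) = (0.25*s + 0.65)/(s^3 + 7.2*s^2 + 17*s + 13.229)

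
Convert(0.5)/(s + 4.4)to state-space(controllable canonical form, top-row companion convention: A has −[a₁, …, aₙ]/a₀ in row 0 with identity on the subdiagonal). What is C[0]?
Reachable canonical form: C = numerator coefficients (right-aligned, zero-padded to length n).
num = 0.5, C = [[0.5]].
C[0] = 0.5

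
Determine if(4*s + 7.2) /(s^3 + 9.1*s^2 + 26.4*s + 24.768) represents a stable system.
Denominator: s^3 + 9.1*s^2 + 26.4*s + 24.768 = (s + 2.4)(s + 4.3)(s + 2.4). Poles: -2.4, -2.4, -4.3. All Re(p)<0: Yes (stable)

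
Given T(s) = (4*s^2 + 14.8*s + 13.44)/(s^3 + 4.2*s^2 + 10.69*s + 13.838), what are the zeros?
Set numerator = 0: 4*s^2 + 14.8*s + 13.44 = 4*(s + 2.1)(s + 1.6) = 0 → Zeros: -1.6, -2.1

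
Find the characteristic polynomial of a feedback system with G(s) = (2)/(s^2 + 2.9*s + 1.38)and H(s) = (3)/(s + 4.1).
Characteristic poly = G_den * H_den + G_num * H_num = (s^3 + 7*s^2 + 13.27*s + 5.658) + (6) = s^3 + 7*s^2 + 13.27*s + 11.658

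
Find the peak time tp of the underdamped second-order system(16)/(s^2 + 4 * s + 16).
Standard form: ωn²/(s²+2ζωn·s+ωn²) → ωn = 4, ζ = 0.5.
ωd = ωn·√(1-ζ²) = 4·√(1-0.5²) = 3.464.
tp = π/ωd = π/3.464 = 0.9069 s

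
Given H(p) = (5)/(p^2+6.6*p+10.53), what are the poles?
Set denominator = 0: p^2 + 6.6*p + 10.53 = (p + 3.9)(p + 2.7) = 0 → Poles: -2.7, -3.9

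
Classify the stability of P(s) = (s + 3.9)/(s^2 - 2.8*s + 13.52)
Denominator: s^2 - 2.8*s + 13.52. Poles: 1.4 + 3.4j, 1.4 - 3.4j. Unstable (2 pole(s) in RHP)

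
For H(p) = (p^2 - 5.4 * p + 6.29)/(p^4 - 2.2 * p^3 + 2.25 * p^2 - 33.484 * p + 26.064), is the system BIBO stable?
Denominator: p^4 - 2.2*p^3 + 2.25*p^2 - 33.484*p + 26.064 = (p - 0.8)(p - 3.6)(p^2 + 2.2*p + 9.05). Poles: -1.1 + 2.8j, -1.1 - 2.8j, 0.8, 3.6. All Re(p)<0: No (unstable)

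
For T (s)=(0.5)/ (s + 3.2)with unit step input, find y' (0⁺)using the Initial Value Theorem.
IVT: y'(0⁺) = lim_{s→∞} s²·Y(s) = lim_{s→∞} s·T(s).
deg(num) = 0, deg(den) = 1, relative degree = 1, so s·T(s) → (leading num)/(leading den) = 0.5/1 = 0.5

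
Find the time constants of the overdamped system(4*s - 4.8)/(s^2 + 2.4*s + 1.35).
Overdamped: real poles at -0.9, -1.5. τ = -1/pole → τ₁ = 1.111, τ₂ = 0.6667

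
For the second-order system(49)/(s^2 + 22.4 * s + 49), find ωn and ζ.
Standard form: ωn²/(s²+2ζωn·s+ωn²).
const=49=ωn² → ωn=7, s coeff=22.4=2ζωn → ζ=1.6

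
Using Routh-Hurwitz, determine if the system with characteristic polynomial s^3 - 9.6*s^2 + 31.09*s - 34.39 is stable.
Routh array:
s^3: [1, 31.09]; s^2: [-9.6, -34.39]; s^1: [27.5077]; s^0: [-34.39]
First column: [1, -9.6, 27.5077, -34.39]. Sign changes = 3.
No, unstable (3 RHP root(s))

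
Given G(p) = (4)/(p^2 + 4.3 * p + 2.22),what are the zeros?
Numerator is a nonzero constant (4) → Zeros: none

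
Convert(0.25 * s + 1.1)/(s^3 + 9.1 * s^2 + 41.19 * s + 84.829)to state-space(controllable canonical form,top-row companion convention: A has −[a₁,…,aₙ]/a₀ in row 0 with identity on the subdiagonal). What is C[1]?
Reachable canonical form: C = numerator coefficients (right-aligned, zero-padded to length n).
num = 0.25*s + 1.1, C = [[0, 0.25, 1.1]].
C[1] = 0.25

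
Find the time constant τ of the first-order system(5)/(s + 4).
First-order system: τ = -1/pole. Pole = -4. τ = -1/(-4) = 0.25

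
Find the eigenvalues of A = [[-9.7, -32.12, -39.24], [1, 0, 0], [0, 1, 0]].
Eigenvalues solve det(λI - A) = 0.
Characteristic polynomial: λ^3 + 9.7*λ^2 + 32.12*λ + 39.24 = 0.
Factor: (λ + 4.5)(λ^2 + 5.2*λ + 8.72) = 0.
Roots: -2.6 + 1.4j, -2.6 - 1.4j, -4.5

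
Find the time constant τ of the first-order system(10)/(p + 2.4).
First-order system: τ = -1/pole. Pole = -2.4. τ = -1/(-2.4) = 0.4167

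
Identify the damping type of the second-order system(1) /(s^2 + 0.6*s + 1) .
Standard form: ωn²/(s²+2ζωn·s+ωn²) gives ωn=1, ζ=0.3.
Underdamped (ζ = 0.3 < 1)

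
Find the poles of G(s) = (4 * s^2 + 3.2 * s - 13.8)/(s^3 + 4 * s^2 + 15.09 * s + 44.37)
Set denominator = 0: s^3 + 4*s^2 + 15.09*s + 44.37 = (s + 3.4)(s^2 + 0.6*s + 13.05) = 0 → Poles: -0.3 + 3.6j, -0.3 - 3.6j, -3.4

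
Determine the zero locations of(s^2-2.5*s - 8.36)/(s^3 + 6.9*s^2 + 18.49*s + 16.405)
Set numerator = 0: s^2 - 2.5*s - 8.36 = (s - 4.4)(s + 1.9) = 0 → Zeros: -1.9, 4.4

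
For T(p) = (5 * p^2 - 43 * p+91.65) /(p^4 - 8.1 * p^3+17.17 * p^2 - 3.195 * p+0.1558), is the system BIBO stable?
Denominator: p^4 - 8.1*p^3 + 17.17*p^2 - 3.195*p + 0.1558 = (p - 0.1)(p - 4.1)(p - 0.1)(p - 3.8). Poles: 0.1, 0.1, 3.8, 4.1. All Re(p)<0: No (unstable)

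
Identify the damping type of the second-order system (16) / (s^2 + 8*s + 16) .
Standard form: ωn²/(s²+2ζωn·s+ωn²) gives ωn=4, ζ=1.
Critically damped (ζ = 1)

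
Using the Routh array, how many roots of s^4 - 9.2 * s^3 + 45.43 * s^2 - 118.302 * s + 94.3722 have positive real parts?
Routh array:
s^4: [1, 45.43, 94.3722]; s^3: [-9.2, -118.302]; s^2: [32.5711, 94.3722]; s^1: [-91.6457]; s^0: [94.3722]
First column: [1, -9.2, 32.5711, -91.6457, 94.3722]. Sign changes = RHP roots = 4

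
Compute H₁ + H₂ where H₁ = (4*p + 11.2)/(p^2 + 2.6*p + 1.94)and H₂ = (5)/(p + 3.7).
Parallel: H = H₁ + H₂ = (n₁·d₂ + n₂·d₁)/(d₁·d₂).
n₁·d₂ = 4*p^2 + 26*p + 41.44. n₂·d₁ = 5*p^2 + 13*p + 9.7. Sum = 9*p^2 + 39*p + 51.14. d₁·d₂ = p^3 + 6.3*p^2 + 11.56*p + 7.178.
H(p) = (9*p^2 + 39*p + 51.14)/(p^3 + 6.3*p^2 + 11.56*p + 7.178)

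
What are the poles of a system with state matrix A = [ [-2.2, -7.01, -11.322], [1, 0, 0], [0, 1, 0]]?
Eigenvalues solve det(λI - A) = 0.
Characteristic polynomial: λ^3 + 2.2*λ^2 + 7.01*λ + 11.322 = 0.
Factor: (λ + 1.8)(λ^2 + 0.4*λ + 6.29) = 0.
Roots: -0.2 + 2.5j, -0.2 - 2.5j, -1.8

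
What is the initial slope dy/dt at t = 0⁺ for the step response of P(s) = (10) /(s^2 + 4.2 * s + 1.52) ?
IVT: y'(0⁺) = lim_{s→∞} s²·Y(s) = lim_{s→∞} s·P(s).
deg(num) = 0, deg(den) = 2, relative degree = 2 ≥ 2, so s·P(s) → 0. Initial slope = 0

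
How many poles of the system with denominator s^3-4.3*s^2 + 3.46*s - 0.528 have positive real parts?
s^3 - 4.3*s^2 + 3.46*s - 0.528 = (s - 0.8)(s - 3.3)(s - 0.2). Poles: 0.2, 0.8, 3.3. RHP poles (Re>0): 3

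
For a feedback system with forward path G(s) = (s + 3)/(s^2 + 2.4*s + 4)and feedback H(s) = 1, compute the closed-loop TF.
Closed-loop T = G/(1+GH).
Numerator: G_num * H_den = s + 3.
Denominator: G_den * H_den + G_num * H_num = (s^2 + 2.4*s + 4) + (s + 3) = s^2 + 3.4*s + 7.
T(s) = (s + 3)/(s^2 + 3.4*s + 7)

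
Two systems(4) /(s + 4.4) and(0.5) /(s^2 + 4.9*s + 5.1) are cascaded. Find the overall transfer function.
Series: H = H₁ · H₂ = (n₁·n₂)/(d₁·d₂).
Num: n₁·n₂ = 2. Den: d₁·d₂ = s^3 + 9.3*s^2 + 26.66*s + 22.44.
H(s) = (2)/(s^3 + 9.3*s^2 + 26.66*s + 22.44)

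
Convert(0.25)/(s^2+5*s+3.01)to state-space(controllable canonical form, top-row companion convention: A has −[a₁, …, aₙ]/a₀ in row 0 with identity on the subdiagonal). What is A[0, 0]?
Reachable canonical form for den = s^2 + 5*s + 3.01: top row of A = -[a₁,a₂,...,aₙ]/a₀, ones on the subdiagonal, zeros elsewhere.
A = [[-5, -3.01], [1, 0]].
A[0,0] = -5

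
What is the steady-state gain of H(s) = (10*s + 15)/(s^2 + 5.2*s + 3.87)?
DC gain = H(0) = num(0)/den(0) = 15/3.87 = 3.876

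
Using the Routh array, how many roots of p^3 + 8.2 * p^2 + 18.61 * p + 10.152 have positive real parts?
Routh array:
p^3: [1, 18.61]; p^2: [8.2, 10.152]; p^1: [17.372]; p^0: [10.152]
First column: [1, 8.2, 17.372, 10.152]. Sign changes = RHP roots = 0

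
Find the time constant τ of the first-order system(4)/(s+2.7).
First-order system: τ = -1/pole. Pole = -2.7. τ = -1/(-2.7) = 0.3704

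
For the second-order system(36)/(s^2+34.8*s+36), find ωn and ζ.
Standard form: ωn²/(s²+2ζωn·s+ωn²).
const=36=ωn² → ωn=6, s coeff=34.8=2ζωn → ζ=2.9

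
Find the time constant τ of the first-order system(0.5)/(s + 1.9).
First-order system: τ = -1/pole. Pole = -1.9. τ = -1/(-1.9) = 0.5263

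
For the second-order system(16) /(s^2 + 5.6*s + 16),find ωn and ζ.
Standard form: ωn²/(s²+2ζωn·s+ωn²).
const=16=ωn² → ωn=4, s coeff=5.6=2ζωn → ζ=0.7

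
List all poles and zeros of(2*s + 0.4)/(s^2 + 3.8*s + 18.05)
Set denominator = 0: s^2 + 3.8*s + 18.05 = 0 → Poles: -1.9 + 3.8j, -1.9 - 3.8j
Set numerator = 0: 2*s + 0.4 = 0 → Zeros: -0.2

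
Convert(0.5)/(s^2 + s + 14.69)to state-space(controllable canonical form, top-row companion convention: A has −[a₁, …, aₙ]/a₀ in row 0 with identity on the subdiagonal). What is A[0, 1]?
Reachable canonical form for den = s^2 + s + 14.69: top row of A = -[a₁,a₂,...,aₙ]/a₀, ones on the subdiagonal, zeros elsewhere.
A = [[-1, -14.69], [1, 0]].
A[0,1] = -14.69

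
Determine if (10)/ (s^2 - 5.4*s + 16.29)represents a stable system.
Denominator: s^2 - 5.4*s + 16.29. Poles: 2.7 + 3j, 2.7 - 3j. All Re(p)<0: No (unstable)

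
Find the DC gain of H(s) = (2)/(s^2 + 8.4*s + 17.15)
DC gain = H(0) = num(0)/den(0) = 2/17.15 = 0.1166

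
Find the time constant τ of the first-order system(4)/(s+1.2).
First-order system: τ = -1/pole. Pole = -1.2. τ = -1/(-1.2) = 0.8333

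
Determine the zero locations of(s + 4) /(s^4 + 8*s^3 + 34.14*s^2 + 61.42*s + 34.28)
Set numerator = 0: s + 4 = 0 → Zeros: -4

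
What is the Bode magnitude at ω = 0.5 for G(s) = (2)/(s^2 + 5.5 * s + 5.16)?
Substitute s = j*0.5: G(j0.5) = 0.310067 - 0.173663j.
|G(j0.5)| = sqrt(Re² + Im²) = 0.3554.
20*log₁₀(0.3554) = -8.99 dB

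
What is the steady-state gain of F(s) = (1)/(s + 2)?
DC gain = F(0) = num(0)/den(0) = 1/2 = 0.5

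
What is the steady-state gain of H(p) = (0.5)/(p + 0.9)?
DC gain = H(0) = num(0)/den(0) = 0.5/0.9 = 0.5556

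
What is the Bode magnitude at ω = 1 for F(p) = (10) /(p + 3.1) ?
Substitute p = j*1: F(j1) = 2.92177 - 0.942507j.
|F(j1)| = sqrt(Re² + Im²) = 3.07.
20*log₁₀(3.07) = 9.74 dB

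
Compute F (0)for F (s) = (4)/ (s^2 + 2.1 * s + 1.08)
DC gain = F(0) = num(0)/den(0) = 4/1.08 = 3.704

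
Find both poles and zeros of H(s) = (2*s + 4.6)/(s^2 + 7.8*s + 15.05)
Set denominator = 0: s^2 + 7.8*s + 15.05 = (s + 4.3)(s + 3.5) = 0 → Poles: -3.5, -4.3
Set numerator = 0: 2*s + 4.6 = 0 → Zeros: -2.3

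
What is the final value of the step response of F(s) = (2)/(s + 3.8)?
FVT: lim_{t→∞} y(t) = lim_{s→0} s*Y(s) where Y(s) = F(s)/s.
= lim_{s→0} F(s) = F(0) = num(0)/den(0) = 2/3.8 = 0.5263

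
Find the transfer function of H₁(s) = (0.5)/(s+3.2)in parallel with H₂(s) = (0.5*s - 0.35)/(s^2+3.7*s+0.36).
Parallel: H = H₁ + H₂ = (n₁·d₂ + n₂·d₁)/(d₁·d₂).
n₁·d₂ = 0.5*s^2 + 1.85*s + 0.18. n₂·d₁ = 0.5*s^2 + 1.25*s - 1.12. Sum = s^2 + 3.1*s - 0.94. d₁·d₂ = s^3 + 6.9*s^2 + 12.2*s + 1.152.
H(s) = (s^2 + 3.1*s - 0.94)/(s^3 + 6.9*s^2 + 12.2*s + 1.152)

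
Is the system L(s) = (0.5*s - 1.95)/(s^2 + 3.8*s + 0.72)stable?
Denominator: s^2 + 3.8*s + 0.72 = (s + 3.6)(s + 0.2). Poles: -0.2, -3.6. All Re(p)<0: Yes (stable)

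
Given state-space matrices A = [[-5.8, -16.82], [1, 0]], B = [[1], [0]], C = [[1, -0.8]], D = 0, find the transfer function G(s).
G(s) = C(sI - A)⁻¹B + D.
Characteristic polynomial det(sI - A) = s^2 + 5.8*s + 16.82.
Numerator from C·adj(sI-A)·B + D·det(sI-A) = s - 0.8.
G(s) = (s - 0.8)/(s^2 + 5.8*s + 16.82)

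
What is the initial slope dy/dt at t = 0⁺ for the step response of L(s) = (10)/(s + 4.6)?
IVT: y'(0⁺) = lim_{s→∞} s²·Y(s) = lim_{s→∞} s·L(s).
deg(num) = 0, deg(den) = 1, relative degree = 1, so s·L(s) → (leading num)/(leading den) = 10/1 = 10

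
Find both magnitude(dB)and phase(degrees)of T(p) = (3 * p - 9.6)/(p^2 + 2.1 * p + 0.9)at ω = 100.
Substitute p = j*100: T(j100) = 0.0015895 - 0.0299693j.
|T| = 20*log₁₀(sqrt(Re²+Im²)) = -30.45 dB.
∠T = atan2(Im, Re) = -86.96°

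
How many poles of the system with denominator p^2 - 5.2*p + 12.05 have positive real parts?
Poles: 2.6 + 2.3j, 2.6 - 2.3j. RHP poles (Re>0): 2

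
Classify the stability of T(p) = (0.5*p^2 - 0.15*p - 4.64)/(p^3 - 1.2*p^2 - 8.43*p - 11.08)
Denominator: p^3 - 1.2*p^2 - 8.43*p - 11.08 = (p - 4)(p^2 + 2.8*p + 2.77). Poles: -1.4 + 0.9j, -1.4 - 0.9j, 4. Unstable (1 pole(s) in RHP)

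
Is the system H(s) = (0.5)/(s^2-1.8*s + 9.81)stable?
Denominator: s^2 - 1.8*s + 9.81. Poles: 0.9 + 3j, 0.9 - 3j. All Re(p)<0: No (unstable)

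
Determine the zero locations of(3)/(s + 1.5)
Numerator is a nonzero constant (3) → Zeros: none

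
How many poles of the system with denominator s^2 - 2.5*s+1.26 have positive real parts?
s^2 - 2.5*s + 1.26 = (s - 1.8)(s - 0.7). Poles: 0.7, 1.8. RHP poles (Re>0): 2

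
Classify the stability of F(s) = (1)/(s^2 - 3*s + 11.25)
Denominator: s^2 - 3*s + 11.25. Poles: 1.5 + 3j, 1.5 - 3j. Unstable (2 pole(s) in RHP)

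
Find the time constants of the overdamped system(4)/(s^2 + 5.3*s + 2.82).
Overdamped: real poles at -0.6, -4.7. τ = -1/pole → τ₁ = 1.667, τ₂ = 0.2128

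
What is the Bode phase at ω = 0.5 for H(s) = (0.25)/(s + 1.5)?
Substitute s = j*0.5: H(j0.5) = 0.15 - 0.05j.
∠H(j0.5) = atan2(Im, Re) = atan2(-0.05, 0.15) = -18.43°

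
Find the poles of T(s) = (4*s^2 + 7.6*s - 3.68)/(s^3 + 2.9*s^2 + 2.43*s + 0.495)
Set denominator = 0: s^3 + 2.9*s^2 + 2.43*s + 0.495 = (s + 1.1)(s + 1.5)(s + 0.3) = 0 → Poles: -0.3, -1.1, -1.5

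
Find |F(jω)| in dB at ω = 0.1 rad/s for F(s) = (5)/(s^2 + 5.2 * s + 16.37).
Substitute s = j*0.1: F(j0.1) = 0.305315 - 0.00970439j.
|F(j0.1)| = sqrt(Re² + Im²) = 0.3055.
20*log₁₀(0.3055) = -10.30 dB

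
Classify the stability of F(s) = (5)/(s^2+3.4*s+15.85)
Denominator: s^2 + 3.4*s + 15.85. Poles: -1.7 + 3.6j, -1.7 - 3.6j. Stable (all poles in LHP)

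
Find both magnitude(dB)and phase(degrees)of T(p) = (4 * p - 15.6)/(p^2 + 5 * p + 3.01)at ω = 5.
Substitute p = j*5: T(j5) = 0.760486 - 0.0449231j.
|T| = 20*log₁₀(sqrt(Re²+Im²)) = -2.36 dB.
∠T = atan2(Im, Re) = -3.38°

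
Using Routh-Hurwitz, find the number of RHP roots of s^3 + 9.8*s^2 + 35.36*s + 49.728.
Routh array:
s^3: [1, 35.36]; s^2: [9.8, 49.728]; s^1: [30.2857]; s^0: [49.728]
First column: [1, 9.8, 30.2857, 49.728]. Sign changes = RHP roots = 0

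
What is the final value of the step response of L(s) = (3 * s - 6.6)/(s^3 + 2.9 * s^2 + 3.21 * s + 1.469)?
FVT: lim_{t→∞} y(t) = lim_{s→0} s*Y(s) where Y(s) = L(s)/s.
= lim_{s→0} L(s) = L(0) = num(0)/den(0) = -6.6/1.469 = -4.493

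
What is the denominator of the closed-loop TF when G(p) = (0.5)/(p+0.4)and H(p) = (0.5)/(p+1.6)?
Characteristic poly = G_den * H_den + G_num * H_num = (p^2 + 2*p + 0.64) + (0.25) = p^2 + 2*p + 0.89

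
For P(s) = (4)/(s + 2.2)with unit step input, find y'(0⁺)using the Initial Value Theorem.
IVT: y'(0⁺) = lim_{s→∞} s²·Y(s) = lim_{s→∞} s·P(s).
deg(num) = 0, deg(den) = 1, relative degree = 1, so s·P(s) → (leading num)/(leading den) = 4/1 = 4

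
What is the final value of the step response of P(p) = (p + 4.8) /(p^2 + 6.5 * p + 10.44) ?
FVT: lim_{t→∞} y(t) = lim_{p→0} p*Y(p) where Y(p) = P(p)/p.
= lim_{p→0} P(p) = P(0) = num(0)/den(0) = 4.8/10.44 = 0.4598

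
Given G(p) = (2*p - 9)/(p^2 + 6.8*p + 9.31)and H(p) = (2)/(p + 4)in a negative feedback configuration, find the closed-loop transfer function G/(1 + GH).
Closed-loop T = G/(1+GH).
Numerator: G_num * H_den = 2*p^2 - p - 36.
Denominator: G_den * H_den + G_num * H_num = (p^3 + 10.8*p^2 + 36.51*p + 37.24) + (4*p - 18) = p^3 + 10.8*p^2 + 40.51*p + 19.24.
T(p) = (2*p^2 - p - 36)/(p^3 + 10.8*p^2 + 40.51*p + 19.24)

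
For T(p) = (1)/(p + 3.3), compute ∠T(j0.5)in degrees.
Substitute p = j*0.5: T(j0.5) = 0.29623 - 0.0448833j.
∠T(j0.5) = atan2(Im, Re) = atan2(-0.0448833, 0.29623) = -8.62°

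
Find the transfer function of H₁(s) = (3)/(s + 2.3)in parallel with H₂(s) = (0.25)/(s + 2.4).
Parallel: H = H₁ + H₂ = (n₁·d₂ + n₂·d₁)/(d₁·d₂).
n₁·d₂ = 3*s + 7.2. n₂·d₁ = 0.25*s + 0.575. Sum = 3.25*s + 7.775. d₁·d₂ = s^2 + 4.7*s + 5.52.
H(s) = (3.25*s + 7.775)/(s^2 + 4.7*s + 5.52)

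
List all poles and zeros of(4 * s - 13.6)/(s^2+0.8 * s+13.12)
Set denominator = 0: s^2 + 0.8*s + 13.12 = 0 → Poles: -0.4 + 3.6j, -0.4 - 3.6j
Set numerator = 0: 4*s - 13.6 = 0 → Zeros: 3.4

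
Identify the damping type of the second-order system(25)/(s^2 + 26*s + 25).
Standard form: ωn²/(s²+2ζωn·s+ωn²) gives ωn=5, ζ=2.6.
Overdamped (ζ = 2.6 > 1)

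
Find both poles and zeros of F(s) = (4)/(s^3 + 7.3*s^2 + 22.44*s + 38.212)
Set denominator = 0: s^3 + 7.3*s^2 + 22.44*s + 38.212 = (s + 4.1)(s^2 + 3.2*s + 9.32) = 0 → Poles: -1.6 + 2.6j, -1.6 - 2.6j, -4.1
Numerator is a nonzero constant (4) → Zeros: none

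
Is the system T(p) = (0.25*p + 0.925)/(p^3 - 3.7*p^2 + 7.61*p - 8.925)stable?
Denominator: p^3 - 3.7*p^2 + 7.61*p - 8.925 = (p - 2.1)(p^2 - 1.6*p + 4.25). Poles: 0.8 + 1.9j, 0.8 - 1.9j, 2.1. All Re(p)<0: No (unstable)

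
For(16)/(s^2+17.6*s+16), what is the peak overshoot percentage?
Standard form: ωn²/(s²+2ζωn·s+ωn²) → ωn = 4, ζ = 2.2.
ζ ≥ 1, so the response is non-oscillatory: peak overshoot = 0%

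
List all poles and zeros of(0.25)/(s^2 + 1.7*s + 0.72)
Set denominator = 0: s^2 + 1.7*s + 0.72 = (s + 0.8)(s + 0.9) = 0 → Poles: -0.8, -0.9
Numerator is a nonzero constant (0.25) → Zeros: none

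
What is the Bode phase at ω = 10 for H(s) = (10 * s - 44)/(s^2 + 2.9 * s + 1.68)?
Substitute s = j*10: H(j10) = 0.687686 - 0.814251j.
∠H(j10) = atan2(Im, Re) = atan2(-0.814251, 0.687686) = -49.82°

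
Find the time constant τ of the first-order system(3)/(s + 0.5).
First-order system: τ = -1/pole. Pole = -0.5. τ = -1/(-0.5) = 2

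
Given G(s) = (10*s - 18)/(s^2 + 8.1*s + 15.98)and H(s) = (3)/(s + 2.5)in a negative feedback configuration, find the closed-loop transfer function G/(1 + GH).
Closed-loop T = G/(1+GH).
Numerator: G_num * H_den = 10*s^2 + 7*s - 45.
Denominator: G_den * H_den + G_num * H_num = (s^3 + 10.6*s^2 + 36.23*s + 39.95) + (30*s - 54) = s^3 + 10.6*s^2 + 66.23*s - 14.05.
T(s) = (10*s^2 + 7*s - 45)/(s^3 + 10.6*s^2 + 66.23*s - 14.05)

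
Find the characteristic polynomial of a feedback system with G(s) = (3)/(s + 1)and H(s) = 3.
Characteristic poly = G_den * H_den + G_num * H_num = (s + 1) + (9) = s + 10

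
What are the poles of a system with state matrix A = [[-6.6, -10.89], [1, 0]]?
Eigenvalues solve det(λI - A) = 0.
Characteristic polynomial: λ^2 + 6.6*λ + 10.89 = 0.
Factor: (λ + 3.3)(λ + 3.3) = 0.
Roots: -3.3, -3.3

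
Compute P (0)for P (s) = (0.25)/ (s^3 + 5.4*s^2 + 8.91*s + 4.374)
DC gain = P(0) = num(0)/den(0) = 0.25/4.374 = 0.05716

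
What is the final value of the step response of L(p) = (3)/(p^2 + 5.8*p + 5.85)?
FVT: lim_{t→∞} y(t) = lim_{p→0} p*Y(p) where Y(p) = L(p)/p.
= lim_{p→0} L(p) = L(0) = num(0)/den(0) = 3/5.85 = 0.5128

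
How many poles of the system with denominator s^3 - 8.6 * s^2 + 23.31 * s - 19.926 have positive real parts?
s^3 - 8.6*s^2 + 23.31*s - 19.926 = (s - 4.1)(s - 1.8)(s - 2.7). Poles: 1.8, 2.7, 4.1. RHP poles (Re>0): 3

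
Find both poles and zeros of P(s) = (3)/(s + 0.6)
Set denominator = 0: s + 0.6 = 0 → Poles: -0.6
Numerator is a nonzero constant (3) → Zeros: none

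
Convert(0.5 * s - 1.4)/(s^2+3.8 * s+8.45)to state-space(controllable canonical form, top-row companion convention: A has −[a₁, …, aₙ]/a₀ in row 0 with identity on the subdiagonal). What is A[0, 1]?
Reachable canonical form for den = s^2 + 3.8*s + 8.45: top row of A = -[a₁,a₂,...,aₙ]/a₀, ones on the subdiagonal, zeros elsewhere.
A = [[-3.8, -8.45], [1, 0]].
A[0,1] = -8.45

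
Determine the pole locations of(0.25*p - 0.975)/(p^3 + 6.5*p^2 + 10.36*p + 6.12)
Set denominator = 0: p^3 + 6.5*p^2 + 10.36*p + 6.12 = (p + 4.5)(p^2 + 2*p + 1.36) = 0 → Poles: -1 + 0.6j, -1 - 0.6j, -4.5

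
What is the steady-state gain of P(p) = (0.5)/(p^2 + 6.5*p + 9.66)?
DC gain = P(0) = num(0)/den(0) = 0.5/9.66 = 0.05176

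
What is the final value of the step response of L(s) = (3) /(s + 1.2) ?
FVT: lim_{t→∞} y(t) = lim_{s→0} s*Y(s) where Y(s) = L(s)/s.
= lim_{s→0} L(s) = L(0) = num(0)/den(0) = 3/1.2 = 2.5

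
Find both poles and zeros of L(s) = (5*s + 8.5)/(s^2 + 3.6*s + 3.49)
Set denominator = 0: s^2 + 3.6*s + 3.49 = 0 → Poles: -1.8 + 0.5j, -1.8 - 0.5j
Set numerator = 0: 5*s + 8.5 = 0 → Zeros: -1.7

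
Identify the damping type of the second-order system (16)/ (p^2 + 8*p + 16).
Standard form: ωn²/(p²+2ζωn·p+ωn²) gives ωn=4, ζ=1.
Critically damped (ζ = 1)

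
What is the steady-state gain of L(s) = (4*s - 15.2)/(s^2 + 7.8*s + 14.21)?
DC gain = L(0) = num(0)/den(0) = -15.2/14.21 = -1.07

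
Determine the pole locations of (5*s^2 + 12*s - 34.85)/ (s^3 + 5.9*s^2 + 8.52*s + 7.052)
Set denominator = 0: s^3 + 5.9*s^2 + 8.52*s + 7.052 = (s + 4.3)(s^2 + 1.6*s + 1.64) = 0 → Poles: -0.8 + 1j, -0.8 - 1j, -4.3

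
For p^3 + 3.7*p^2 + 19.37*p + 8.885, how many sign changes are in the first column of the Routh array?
Routh array:
p^3: [1, 19.37]; p^2: [3.7, 8.885]; p^1: [16.9686]; p^0: [8.885]
First column: [1, 3.7, 16.9686, 8.885]. Sign changes = 0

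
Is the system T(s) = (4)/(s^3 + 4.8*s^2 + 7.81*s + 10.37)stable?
Denominator: s^3 + 4.8*s^2 + 7.81*s + 10.37 = (s + 3.4)(s^2 + 1.4*s + 3.05). Poles: -0.7 + 1.6j, -0.7 - 1.6j, -3.4. All Re(p)<0: Yes (stable)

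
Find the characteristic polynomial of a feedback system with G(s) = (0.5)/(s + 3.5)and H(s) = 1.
Characteristic poly = G_den * H_den + G_num * H_num = (s + 3.5) + (0.5) = s + 4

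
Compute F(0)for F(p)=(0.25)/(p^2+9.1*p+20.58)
DC gain = F(0) = num(0)/den(0) = 0.25/20.58 = 0.01215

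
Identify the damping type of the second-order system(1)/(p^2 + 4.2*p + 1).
Standard form: ωn²/(p²+2ζωn·p+ωn²) gives ωn=1, ζ=2.1.
Overdamped (ζ = 2.1 > 1)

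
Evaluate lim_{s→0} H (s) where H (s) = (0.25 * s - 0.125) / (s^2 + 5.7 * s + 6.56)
DC gain = H(0) = num(0)/den(0) = -0.125/6.56 = -0.01905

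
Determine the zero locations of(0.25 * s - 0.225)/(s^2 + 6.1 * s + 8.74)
Set numerator = 0: 0.25*s - 0.225 = 0 → Zeros: 0.9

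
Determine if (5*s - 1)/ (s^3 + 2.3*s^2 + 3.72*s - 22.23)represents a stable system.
Denominator: s^3 + 2.3*s^2 + 3.72*s - 22.23 = (s - 1.9)(s^2 + 4.2*s + 11.7). Poles: -2.1 + 2.7j, -2.1 - 2.7j, 1.9. All Re(p)<0: No (unstable)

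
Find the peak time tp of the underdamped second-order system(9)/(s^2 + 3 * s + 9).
Standard form: ωn²/(s²+2ζωn·s+ωn²) → ωn = 3, ζ = 0.5.
ωd = ωn·√(1-ζ²) = 3·√(1-0.5²) = 2.598.
tp = π/ωd = π/2.598 = 1.209 s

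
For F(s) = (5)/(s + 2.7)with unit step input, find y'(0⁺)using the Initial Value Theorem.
IVT: y'(0⁺) = lim_{s→∞} s²·Y(s) = lim_{s→∞} s·F(s).
deg(num) = 0, deg(den) = 1, relative degree = 1, so s·F(s) → (leading num)/(leading den) = 5/1 = 5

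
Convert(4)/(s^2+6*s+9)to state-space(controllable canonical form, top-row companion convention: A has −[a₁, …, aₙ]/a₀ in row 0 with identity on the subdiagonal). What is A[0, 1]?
Reachable canonical form for den = s^2 + 6*s + 9: top row of A = -[a₁,a₂,...,aₙ]/a₀, ones on the subdiagonal, zeros elsewhere.
A = [[-6, -9], [1, 0]].
A[0,1] = -9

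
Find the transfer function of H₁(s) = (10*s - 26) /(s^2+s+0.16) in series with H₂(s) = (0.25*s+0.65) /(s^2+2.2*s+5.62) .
Series: H = H₁ · H₂ = (n₁·n₂)/(d₁·d₂).
Num: n₁·n₂ = 2.5*s^2 - 16.9. Den: d₁·d₂ = s^4 + 3.2*s^3 + 7.98*s^2 + 5.972*s + 0.8992.
H(s) = (2.5*s^2 - 16.9)/(s^4 + 3.2*s^3 + 7.98*s^2 + 5.972*s + 0.8992)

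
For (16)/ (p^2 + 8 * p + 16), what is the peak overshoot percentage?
Standard form: ωn²/(p²+2ζωn·p+ωn²) → ωn = 4, ζ = 1.
ζ ≥ 1, so the response is non-oscillatory: peak overshoot = 0%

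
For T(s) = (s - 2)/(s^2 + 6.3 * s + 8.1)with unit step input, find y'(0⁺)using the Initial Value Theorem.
IVT: y'(0⁺) = lim_{s→∞} s²·Y(s) = lim_{s→∞} s·T(s).
deg(num) = 1, deg(den) = 2, relative degree = 1, so s·T(s) → (leading num)/(leading den) = 1/1 = 1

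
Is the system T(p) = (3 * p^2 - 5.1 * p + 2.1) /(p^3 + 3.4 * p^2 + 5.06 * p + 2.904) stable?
Denominator: p^3 + 3.4*p^2 + 5.06*p + 2.904 = (p + 1.2)(p^2 + 2.2*p + 2.42). Poles: -1.1 + 1.1j, -1.1 - 1.1j, -1.2. All Re(p)<0: Yes (stable)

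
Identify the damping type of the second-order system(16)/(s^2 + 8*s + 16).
Standard form: ωn²/(s²+2ζωn·s+ωn²) gives ωn=4, ζ=1.
Critically damped (ζ = 1)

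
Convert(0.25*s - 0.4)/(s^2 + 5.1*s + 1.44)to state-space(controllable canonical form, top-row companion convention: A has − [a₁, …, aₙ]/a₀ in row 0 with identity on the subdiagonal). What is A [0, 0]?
Reachable canonical form for den = s^2 + 5.1*s + 1.44: top row of A = -[a₁,a₂,...,aₙ]/a₀, ones on the subdiagonal, zeros elsewhere.
A = [[-5.1, -1.44], [1, 0]].
A[0,0] = -5.1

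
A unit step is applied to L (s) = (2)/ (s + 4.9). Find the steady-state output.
FVT: lim_{t→∞} y(t) = lim_{s→0} s*Y(s) where Y(s) = L(s)/s.
= lim_{s→0} L(s) = L(0) = num(0)/den(0) = 2/4.9 = 0.4082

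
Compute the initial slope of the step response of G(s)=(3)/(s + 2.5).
IVT: y'(0⁺) = lim_{s→∞} s²·Y(s) = lim_{s→∞} s·G(s).
deg(num) = 0, deg(den) = 1, relative degree = 1, so s·G(s) → (leading num)/(leading den) = 3/1 = 3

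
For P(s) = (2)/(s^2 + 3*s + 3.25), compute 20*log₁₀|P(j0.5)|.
Substitute s = j*0.5: P(j0.5) = 0.533333 - 0.266667j.
|P(j0.5)| = sqrt(Re² + Im²) = 0.5963.
20*log₁₀(0.5963) = -4.49 dB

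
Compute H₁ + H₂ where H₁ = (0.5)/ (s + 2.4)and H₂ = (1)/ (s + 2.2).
Parallel: H = H₁ + H₂ = (n₁·d₂ + n₂·d₁)/(d₁·d₂).
n₁·d₂ = 0.5*s + 1.1. n₂·d₁ = s + 2.4. Sum = 1.5*s + 3.5. d₁·d₂ = s^2 + 4.6*s + 5.28.
H(s) = (1.5*s + 3.5)/(s^2 + 4.6*s + 5.28)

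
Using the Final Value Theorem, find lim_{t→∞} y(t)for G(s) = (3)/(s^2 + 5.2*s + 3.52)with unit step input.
FVT: lim_{t→∞} y(t) = lim_{s→0} s*Y(s) where Y(s) = G(s)/s.
= lim_{s→0} G(s) = G(0) = num(0)/den(0) = 3/3.52 = 0.8523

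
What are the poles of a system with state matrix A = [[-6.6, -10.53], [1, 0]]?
Eigenvalues solve det(λI - A) = 0.
Characteristic polynomial: λ^2 + 6.6*λ + 10.53 = 0.
Factor: (λ + 2.7)(λ + 3.9) = 0.
Roots: -2.7, -3.9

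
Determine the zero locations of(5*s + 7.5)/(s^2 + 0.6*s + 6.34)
Set numerator = 0: 5*s + 7.5 = 0 → Zeros: -1.5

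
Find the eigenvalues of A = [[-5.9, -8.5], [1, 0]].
Eigenvalues solve det(λI - A) = 0.
Characteristic polynomial: λ^2 + 5.9*λ + 8.5 = 0.
Factor: (λ + 3.4)(λ + 2.5) = 0.
Roots: -2.5, -3.4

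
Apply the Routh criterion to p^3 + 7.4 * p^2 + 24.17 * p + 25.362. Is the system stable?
Routh array:
p^3: [1, 24.17]; p^2: [7.4, 25.362]; p^1: [20.7427]; p^0: [25.362]
First column: [1, 7.4, 20.7427, 25.362]. Sign changes = 0.
Yes, stable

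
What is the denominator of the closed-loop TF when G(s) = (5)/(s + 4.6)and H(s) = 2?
Characteristic poly = G_den * H_den + G_num * H_num = (s + 4.6) + (10) = s + 14.6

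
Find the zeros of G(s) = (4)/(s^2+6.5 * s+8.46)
Numerator is a nonzero constant (4) → Zeros: none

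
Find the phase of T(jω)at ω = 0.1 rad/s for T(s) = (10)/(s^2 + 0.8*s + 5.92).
Substitute s = j*0.1: T(j0.1) = 1.69174 - 0.0229j.
∠T(j0.1) = atan2(Im, Re) = atan2(-0.0229, 1.69174) = -0.78°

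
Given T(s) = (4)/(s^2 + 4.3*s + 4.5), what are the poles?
Set denominator = 0: s^2 + 4.3*s + 4.5 = (s + 2.5)(s + 1.8) = 0 → Poles: -1.8, -2.5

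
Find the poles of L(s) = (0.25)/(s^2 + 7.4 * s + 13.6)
Set denominator = 0: s^2 + 7.4*s + 13.6 = (s + 4)(s + 3.4) = 0 → Poles: -3.4, -4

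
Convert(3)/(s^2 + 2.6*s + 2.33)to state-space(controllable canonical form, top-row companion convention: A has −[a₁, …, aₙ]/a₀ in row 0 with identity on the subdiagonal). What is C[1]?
Reachable canonical form: C = numerator coefficients (right-aligned, zero-padded to length n).
num = 3, C = [[0, 3]].
C[1] = 3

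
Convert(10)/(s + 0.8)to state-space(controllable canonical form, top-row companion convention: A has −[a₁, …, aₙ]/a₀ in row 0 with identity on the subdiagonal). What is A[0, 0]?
Reachable canonical form for den = s + 0.8: top row of A = -[a₁,a₂,...,aₙ]/a₀, ones on the subdiagonal, zeros elsewhere.
A = [[-0.8]].
A[0,0] = -0.8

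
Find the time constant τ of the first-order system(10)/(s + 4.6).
First-order system: τ = -1/pole. Pole = -4.6. τ = -1/(-4.6) = 0.2174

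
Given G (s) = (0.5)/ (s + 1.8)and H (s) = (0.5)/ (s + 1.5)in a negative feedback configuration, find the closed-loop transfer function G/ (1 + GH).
Closed-loop T = G/(1+GH).
Numerator: G_num * H_den = 0.5*s + 0.75.
Denominator: G_den * H_den + G_num * H_num = (s^2 + 3.3*s + 2.7) + (0.25) = s^2 + 3.3*s + 2.95.
T(s) = (0.5*s + 0.75)/(s^2 + 3.3*s + 2.95)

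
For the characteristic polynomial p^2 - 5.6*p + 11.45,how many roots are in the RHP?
Poles: 2.8 + 1.9j, 2.8 - 1.9j. RHP poles (Re>0): 2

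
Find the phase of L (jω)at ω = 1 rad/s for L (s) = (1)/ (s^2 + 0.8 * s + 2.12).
Substitute s = j*1: L(j1) = 0.591216 - 0.422297j.
∠L(j1) = atan2(Im, Re) = atan2(-0.422297, 0.591216) = -35.54°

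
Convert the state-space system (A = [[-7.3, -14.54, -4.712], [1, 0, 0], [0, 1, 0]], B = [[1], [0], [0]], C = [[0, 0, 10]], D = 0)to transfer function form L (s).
L(s) = C(sI - A)⁻¹B + D.
Characteristic polynomial det(sI - A) = s^3 + 7.3*s^2 + 14.54*s + 4.712.
Numerator from C·adj(sI-A)·B + D·det(sI-A) = 10.
L(s) = (10)/(s^3 + 7.3*s^2 + 14.54*s + 4.712)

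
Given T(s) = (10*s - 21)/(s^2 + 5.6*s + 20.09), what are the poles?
Set denominator = 0: s^2 + 5.6*s + 20.09 = 0 → Poles: -2.8 + 3.5j, -2.8 - 3.5j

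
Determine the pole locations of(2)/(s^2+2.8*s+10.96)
Set denominator = 0: s^2 + 2.8*s + 10.96 = 0 → Poles: -1.4 + 3j, -1.4 - 3j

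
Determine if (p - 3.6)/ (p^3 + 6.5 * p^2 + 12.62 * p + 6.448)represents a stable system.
Denominator: p^3 + 6.5*p^2 + 12.62*p + 6.448 = (p + 3.1)(p + 2.6)(p + 0.8). Poles: -0.8, -2.6, -3.1. All Re(p)<0: Yes (stable)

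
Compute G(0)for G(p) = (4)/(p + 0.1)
DC gain = G(0) = num(0)/den(0) = 4/0.1 = 40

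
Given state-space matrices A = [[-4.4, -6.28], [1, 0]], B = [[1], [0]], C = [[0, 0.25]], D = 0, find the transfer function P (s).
P(s) = C(sI - A)⁻¹B + D.
Characteristic polynomial det(sI - A) = s^2 + 4.4*s + 6.28.
Numerator from C·adj(sI-A)·B + D·det(sI-A) = 0.25.
P(s) = (0.25)/(s^2 + 4.4*s + 6.28)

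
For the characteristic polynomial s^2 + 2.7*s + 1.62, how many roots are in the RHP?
s^2 + 2.7*s + 1.62 = (s + 1.8)(s + 0.9). Poles: -0.9, -1.8. RHP poles (Re>0): 0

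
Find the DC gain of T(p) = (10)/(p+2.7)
DC gain = T(0) = num(0)/den(0) = 10/2.7 = 3.704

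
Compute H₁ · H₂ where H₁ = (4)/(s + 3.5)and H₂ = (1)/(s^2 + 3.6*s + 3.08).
Series: H = H₁ · H₂ = (n₁·n₂)/(d₁·d₂).
Num: n₁·n₂ = 4. Den: d₁·d₂ = s^3 + 7.1*s^2 + 15.68*s + 10.78.
H(s) = (4)/(s^3 + 7.1*s^2 + 15.68*s + 10.78)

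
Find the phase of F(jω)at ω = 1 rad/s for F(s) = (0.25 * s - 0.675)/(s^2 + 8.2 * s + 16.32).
Substitute s = j*1: F(j1) = -0.0274589 + 0.0310158j.
∠F(j1) = atan2(Im, Re) = atan2(0.0310158, -0.0274589) = 131.52°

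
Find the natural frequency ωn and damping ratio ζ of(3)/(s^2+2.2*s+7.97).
Underdamped: complex pole -1.1 + 2.6j. ωn = |pole| = 2.823, ζ = -Re(pole)/ωn = 0.3896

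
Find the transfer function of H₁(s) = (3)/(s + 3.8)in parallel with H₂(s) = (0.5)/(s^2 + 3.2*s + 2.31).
Parallel: H = H₁ + H₂ = (n₁·d₂ + n₂·d₁)/(d₁·d₂).
n₁·d₂ = 3*s^2 + 9.6*s + 6.93. n₂·d₁ = 0.5*s + 1.9. Sum = 3*s^2 + 10.1*s + 8.83. d₁·d₂ = s^3 + 7*s^2 + 14.47*s + 8.778.
H(s) = (3*s^2 + 10.1*s + 8.83)/(s^3 + 7*s^2 + 14.47*s + 8.778)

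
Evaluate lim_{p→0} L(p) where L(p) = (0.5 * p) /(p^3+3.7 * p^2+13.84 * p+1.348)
DC gain = L(0) = num(0)/den(0) = 0/1.348 = 0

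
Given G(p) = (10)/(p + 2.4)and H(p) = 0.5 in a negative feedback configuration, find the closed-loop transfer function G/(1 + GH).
Closed-loop T = G/(1+GH).
Numerator: G_num * H_den = 10.
Denominator: G_den * H_den + G_num * H_num = (p + 2.4) + (5) = p + 7.4.
T(p) = (10)/(p + 7.4)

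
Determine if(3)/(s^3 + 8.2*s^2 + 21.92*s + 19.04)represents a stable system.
Denominator: s^3 + 8.2*s^2 + 21.92*s + 19.04 = (s + 2.8)(s + 2)(s + 3.4). Poles: -2, -2.8, -3.4. All Re(p)<0: Yes (stable)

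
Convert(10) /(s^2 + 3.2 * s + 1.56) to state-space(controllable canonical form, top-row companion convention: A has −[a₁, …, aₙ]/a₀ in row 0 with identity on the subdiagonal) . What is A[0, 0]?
Reachable canonical form for den = s^2 + 3.2*s + 1.56: top row of A = -[a₁,a₂,...,aₙ]/a₀, ones on the subdiagonal, zeros elsewhere.
A = [[-3.2, -1.56], [1, 0]].
A[0,0] = -3.2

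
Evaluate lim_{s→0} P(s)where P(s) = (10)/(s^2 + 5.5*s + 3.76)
DC gain = P(0) = num(0)/den(0) = 10/3.76 = 2.66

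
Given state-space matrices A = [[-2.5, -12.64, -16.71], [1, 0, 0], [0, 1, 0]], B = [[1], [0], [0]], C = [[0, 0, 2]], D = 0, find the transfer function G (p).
G(p) = C(pI - A)⁻¹B + D.
Characteristic polynomial det(pI - A) = p^3 + 2.5*p^2 + 12.64*p + 16.71.
Numerator from C·adj(pI-A)·B + D·det(pI-A) = 2.
G(p) = (2)/(p^3 + 2.5*p^2 + 12.64*p + 16.71)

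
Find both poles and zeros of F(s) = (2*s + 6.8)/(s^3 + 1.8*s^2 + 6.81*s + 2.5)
Set denominator = 0: s^3 + 1.8*s^2 + 6.81*s + 2.5 = (s + 0.4)(s^2 + 1.4*s + 6.25) = 0 → Poles: -0.4, -0.7 + 2.4j, -0.7 - 2.4j
Set numerator = 0: 2*s + 6.8 = 0 → Zeros: -3.4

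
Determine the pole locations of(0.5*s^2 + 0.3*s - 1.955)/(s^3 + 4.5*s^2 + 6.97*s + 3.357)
Set denominator = 0: s^3 + 4.5*s^2 + 6.97*s + 3.357 = (s + 0.9)(s^2 + 3.6*s + 3.73) = 0 → Poles: -0.9, -1.8 + 0.7j, -1.8 - 0.7j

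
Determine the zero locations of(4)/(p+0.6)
Numerator is a nonzero constant (4) → Zeros: none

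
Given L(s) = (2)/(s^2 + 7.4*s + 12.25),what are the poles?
Set denominator = 0: s^2 + 7.4*s + 12.25 = (s + 4.9)(s + 2.5) = 0 → Poles: -2.5, -4.9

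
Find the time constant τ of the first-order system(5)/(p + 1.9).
First-order system: τ = -1/pole. Pole = -1.9. τ = -1/(-1.9) = 0.5263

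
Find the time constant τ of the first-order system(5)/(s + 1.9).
First-order system: τ = -1/pole. Pole = -1.9. τ = -1/(-1.9) = 0.5263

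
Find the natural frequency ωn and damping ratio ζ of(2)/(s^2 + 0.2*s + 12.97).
Underdamped: complex pole -0.1 + 3.6j. ωn = |pole| = 3.601, ζ = -Re(pole)/ωn = 0.02777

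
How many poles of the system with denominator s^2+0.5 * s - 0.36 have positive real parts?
s^2 + 0.5*s - 0.36 = (s - 0.4)(s + 0.9). Poles: -0.9, 0.4. RHP poles (Re>0): 1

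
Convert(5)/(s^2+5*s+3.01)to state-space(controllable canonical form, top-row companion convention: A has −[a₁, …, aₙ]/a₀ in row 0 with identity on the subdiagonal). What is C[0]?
Reachable canonical form: C = numerator coefficients (right-aligned, zero-padded to length n).
num = 5, C = [[0, 5]].
C[0] = 0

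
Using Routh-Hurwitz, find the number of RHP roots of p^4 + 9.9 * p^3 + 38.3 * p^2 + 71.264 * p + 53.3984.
Routh array:
p^4: [1, 38.3, 53.3984]; p^3: [9.9, 71.264]; p^2: [31.1016, 53.3984]; p^1: [54.2667]; p^0: [53.3984]
First column: [1, 9.9, 31.1016, 54.2667, 53.3984]. Sign changes = RHP roots = 0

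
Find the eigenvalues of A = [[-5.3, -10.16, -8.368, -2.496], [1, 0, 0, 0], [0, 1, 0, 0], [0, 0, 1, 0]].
Eigenvalues solve det(λI - A) = 0.
Characteristic polynomial: λ^4 + 5.3*λ^3 + 10.16*λ^2 + 8.368*λ + 2.496 = 0.
Factor: (λ + 1.2)(λ + 0.8)(λ + 1.3)(λ + 2) = 0.
Roots: -0.8, -1.2, -1.3, -2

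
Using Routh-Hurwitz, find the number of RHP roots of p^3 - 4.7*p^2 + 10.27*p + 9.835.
Routh array:
p^3: [1, 10.27]; p^2: [-4.7, 9.835]; p^1: [12.3626]; p^0: [9.835]
First column: [1, -4.7, 12.3626, 9.835]. Sign changes = RHP roots = 2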